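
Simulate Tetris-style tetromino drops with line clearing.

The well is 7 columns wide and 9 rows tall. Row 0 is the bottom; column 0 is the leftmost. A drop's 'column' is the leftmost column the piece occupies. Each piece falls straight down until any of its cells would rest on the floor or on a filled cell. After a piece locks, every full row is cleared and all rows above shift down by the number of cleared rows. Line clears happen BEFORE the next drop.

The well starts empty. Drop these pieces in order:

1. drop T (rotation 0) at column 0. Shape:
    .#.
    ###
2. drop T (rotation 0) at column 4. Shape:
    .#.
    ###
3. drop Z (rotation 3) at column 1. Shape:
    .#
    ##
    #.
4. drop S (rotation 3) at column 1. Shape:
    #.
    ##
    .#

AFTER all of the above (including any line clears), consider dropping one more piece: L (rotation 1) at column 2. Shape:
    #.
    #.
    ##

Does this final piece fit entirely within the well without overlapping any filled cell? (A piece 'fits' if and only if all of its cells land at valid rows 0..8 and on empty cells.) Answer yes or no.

Drop 1: T rot0 at col 0 lands with bottom-row=0; cleared 0 line(s) (total 0); column heights now [1 2 1 0 0 0 0], max=2
Drop 2: T rot0 at col 4 lands with bottom-row=0; cleared 0 line(s) (total 0); column heights now [1 2 1 0 1 2 1], max=2
Drop 3: Z rot3 at col 1 lands with bottom-row=2; cleared 0 line(s) (total 0); column heights now [1 4 5 0 1 2 1], max=5
Drop 4: S rot3 at col 1 lands with bottom-row=5; cleared 0 line(s) (total 0); column heights now [1 8 7 0 1 2 1], max=8
Test piece L rot1 at col 2 (width 2): heights before test = [1 8 7 0 1 2 1]; fits = False

Answer: no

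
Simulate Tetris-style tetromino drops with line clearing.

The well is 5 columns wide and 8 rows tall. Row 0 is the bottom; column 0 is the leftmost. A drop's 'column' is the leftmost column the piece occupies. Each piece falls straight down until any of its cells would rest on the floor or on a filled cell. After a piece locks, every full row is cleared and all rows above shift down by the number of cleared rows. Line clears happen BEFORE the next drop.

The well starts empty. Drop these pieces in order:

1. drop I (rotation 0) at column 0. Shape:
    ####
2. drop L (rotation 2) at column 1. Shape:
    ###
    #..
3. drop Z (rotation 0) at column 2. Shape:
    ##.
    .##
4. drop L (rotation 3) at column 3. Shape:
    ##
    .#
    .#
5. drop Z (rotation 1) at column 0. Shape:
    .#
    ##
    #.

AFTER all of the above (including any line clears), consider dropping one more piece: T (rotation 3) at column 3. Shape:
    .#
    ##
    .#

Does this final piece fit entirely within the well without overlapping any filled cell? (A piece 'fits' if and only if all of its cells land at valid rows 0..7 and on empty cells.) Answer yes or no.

Answer: no

Derivation:
Drop 1: I rot0 at col 0 lands with bottom-row=0; cleared 0 line(s) (total 0); column heights now [1 1 1 1 0], max=1
Drop 2: L rot2 at col 1 lands with bottom-row=1; cleared 0 line(s) (total 0); column heights now [1 3 3 3 0], max=3
Drop 3: Z rot0 at col 2 lands with bottom-row=3; cleared 0 line(s) (total 0); column heights now [1 3 5 5 4], max=5
Drop 4: L rot3 at col 3 lands with bottom-row=4; cleared 0 line(s) (total 0); column heights now [1 3 5 7 7], max=7
Drop 5: Z rot1 at col 0 lands with bottom-row=2; cleared 0 line(s) (total 0); column heights now [4 5 5 7 7], max=7
Test piece T rot3 at col 3 (width 2): heights before test = [4 5 5 7 7]; fits = False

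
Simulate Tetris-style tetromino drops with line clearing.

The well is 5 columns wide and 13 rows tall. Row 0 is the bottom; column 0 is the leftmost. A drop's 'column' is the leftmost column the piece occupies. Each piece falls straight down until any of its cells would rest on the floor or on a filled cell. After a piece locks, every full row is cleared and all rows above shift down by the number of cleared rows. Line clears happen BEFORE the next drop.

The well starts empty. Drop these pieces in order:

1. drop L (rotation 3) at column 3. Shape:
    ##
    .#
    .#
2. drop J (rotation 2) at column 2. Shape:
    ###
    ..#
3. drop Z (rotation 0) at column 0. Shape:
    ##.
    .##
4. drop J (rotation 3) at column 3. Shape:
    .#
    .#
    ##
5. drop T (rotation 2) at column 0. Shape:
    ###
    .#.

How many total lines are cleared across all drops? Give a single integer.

Drop 1: L rot3 at col 3 lands with bottom-row=0; cleared 0 line(s) (total 0); column heights now [0 0 0 3 3], max=3
Drop 2: J rot2 at col 2 lands with bottom-row=3; cleared 0 line(s) (total 0); column heights now [0 0 5 5 5], max=5
Drop 3: Z rot0 at col 0 lands with bottom-row=5; cleared 0 line(s) (total 0); column heights now [7 7 6 5 5], max=7
Drop 4: J rot3 at col 3 lands with bottom-row=5; cleared 0 line(s) (total 0); column heights now [7 7 6 6 8], max=8
Drop 5: T rot2 at col 0 lands with bottom-row=7; cleared 0 line(s) (total 0); column heights now [9 9 9 6 8], max=9

Answer: 0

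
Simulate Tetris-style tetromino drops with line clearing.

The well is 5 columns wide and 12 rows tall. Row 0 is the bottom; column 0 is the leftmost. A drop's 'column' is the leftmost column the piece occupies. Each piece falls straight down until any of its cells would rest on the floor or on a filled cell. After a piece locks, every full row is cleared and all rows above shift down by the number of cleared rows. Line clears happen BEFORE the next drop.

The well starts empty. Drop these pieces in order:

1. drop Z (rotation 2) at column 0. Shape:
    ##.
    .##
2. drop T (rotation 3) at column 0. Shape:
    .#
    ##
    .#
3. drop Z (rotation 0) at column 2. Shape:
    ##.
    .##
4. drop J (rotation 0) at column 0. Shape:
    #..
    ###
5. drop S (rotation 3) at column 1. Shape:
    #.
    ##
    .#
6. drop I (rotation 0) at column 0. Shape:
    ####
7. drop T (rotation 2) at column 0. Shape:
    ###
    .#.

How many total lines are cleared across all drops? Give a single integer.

Answer: 0

Derivation:
Drop 1: Z rot2 at col 0 lands with bottom-row=0; cleared 0 line(s) (total 0); column heights now [2 2 1 0 0], max=2
Drop 2: T rot3 at col 0 lands with bottom-row=2; cleared 0 line(s) (total 0); column heights now [4 5 1 0 0], max=5
Drop 3: Z rot0 at col 2 lands with bottom-row=0; cleared 0 line(s) (total 0); column heights now [4 5 2 2 1], max=5
Drop 4: J rot0 at col 0 lands with bottom-row=5; cleared 0 line(s) (total 0); column heights now [7 6 6 2 1], max=7
Drop 5: S rot3 at col 1 lands with bottom-row=6; cleared 0 line(s) (total 0); column heights now [7 9 8 2 1], max=9
Drop 6: I rot0 at col 0 lands with bottom-row=9; cleared 0 line(s) (total 0); column heights now [10 10 10 10 1], max=10
Drop 7: T rot2 at col 0 lands with bottom-row=10; cleared 0 line(s) (total 0); column heights now [12 12 12 10 1], max=12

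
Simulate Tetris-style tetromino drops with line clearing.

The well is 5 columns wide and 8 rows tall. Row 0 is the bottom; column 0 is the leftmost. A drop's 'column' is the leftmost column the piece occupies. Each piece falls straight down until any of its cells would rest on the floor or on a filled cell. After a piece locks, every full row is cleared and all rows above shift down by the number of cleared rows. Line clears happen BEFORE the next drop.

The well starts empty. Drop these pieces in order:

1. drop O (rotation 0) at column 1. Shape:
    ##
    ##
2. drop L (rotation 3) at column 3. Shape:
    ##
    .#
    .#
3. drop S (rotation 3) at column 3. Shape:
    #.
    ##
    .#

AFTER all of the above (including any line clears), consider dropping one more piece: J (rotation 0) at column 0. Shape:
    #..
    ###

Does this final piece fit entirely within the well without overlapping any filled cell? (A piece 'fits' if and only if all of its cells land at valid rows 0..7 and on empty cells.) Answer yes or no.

Drop 1: O rot0 at col 1 lands with bottom-row=0; cleared 0 line(s) (total 0); column heights now [0 2 2 0 0], max=2
Drop 2: L rot3 at col 3 lands with bottom-row=0; cleared 0 line(s) (total 0); column heights now [0 2 2 3 3], max=3
Drop 3: S rot3 at col 3 lands with bottom-row=3; cleared 0 line(s) (total 0); column heights now [0 2 2 6 5], max=6
Test piece J rot0 at col 0 (width 3): heights before test = [0 2 2 6 5]; fits = True

Answer: yes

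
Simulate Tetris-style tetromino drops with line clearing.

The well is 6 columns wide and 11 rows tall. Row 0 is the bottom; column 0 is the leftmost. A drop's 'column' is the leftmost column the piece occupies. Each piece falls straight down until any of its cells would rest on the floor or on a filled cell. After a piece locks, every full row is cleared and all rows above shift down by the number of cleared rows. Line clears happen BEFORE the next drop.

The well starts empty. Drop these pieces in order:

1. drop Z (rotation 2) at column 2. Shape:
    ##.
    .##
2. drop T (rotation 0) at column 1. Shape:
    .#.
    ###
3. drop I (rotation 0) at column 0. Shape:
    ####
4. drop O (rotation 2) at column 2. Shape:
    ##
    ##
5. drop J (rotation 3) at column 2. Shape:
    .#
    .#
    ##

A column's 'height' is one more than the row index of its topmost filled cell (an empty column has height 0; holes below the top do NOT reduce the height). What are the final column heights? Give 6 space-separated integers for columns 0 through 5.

Answer: 5 5 8 10 1 0

Derivation:
Drop 1: Z rot2 at col 2 lands with bottom-row=0; cleared 0 line(s) (total 0); column heights now [0 0 2 2 1 0], max=2
Drop 2: T rot0 at col 1 lands with bottom-row=2; cleared 0 line(s) (total 0); column heights now [0 3 4 3 1 0], max=4
Drop 3: I rot0 at col 0 lands with bottom-row=4; cleared 0 line(s) (total 0); column heights now [5 5 5 5 1 0], max=5
Drop 4: O rot2 at col 2 lands with bottom-row=5; cleared 0 line(s) (total 0); column heights now [5 5 7 7 1 0], max=7
Drop 5: J rot3 at col 2 lands with bottom-row=7; cleared 0 line(s) (total 0); column heights now [5 5 8 10 1 0], max=10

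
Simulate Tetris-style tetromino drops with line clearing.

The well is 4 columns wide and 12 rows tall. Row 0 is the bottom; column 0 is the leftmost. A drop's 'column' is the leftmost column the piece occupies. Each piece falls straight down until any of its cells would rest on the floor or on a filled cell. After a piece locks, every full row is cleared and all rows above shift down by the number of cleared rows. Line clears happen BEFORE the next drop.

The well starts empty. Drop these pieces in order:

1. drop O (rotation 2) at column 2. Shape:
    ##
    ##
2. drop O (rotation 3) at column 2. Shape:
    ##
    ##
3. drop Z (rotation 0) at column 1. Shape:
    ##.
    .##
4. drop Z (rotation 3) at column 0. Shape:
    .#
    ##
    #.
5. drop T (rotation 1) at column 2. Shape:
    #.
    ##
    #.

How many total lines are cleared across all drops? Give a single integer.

Answer: 0

Derivation:
Drop 1: O rot2 at col 2 lands with bottom-row=0; cleared 0 line(s) (total 0); column heights now [0 0 2 2], max=2
Drop 2: O rot3 at col 2 lands with bottom-row=2; cleared 0 line(s) (total 0); column heights now [0 0 4 4], max=4
Drop 3: Z rot0 at col 1 lands with bottom-row=4; cleared 0 line(s) (total 0); column heights now [0 6 6 5], max=6
Drop 4: Z rot3 at col 0 lands with bottom-row=5; cleared 0 line(s) (total 0); column heights now [7 8 6 5], max=8
Drop 5: T rot1 at col 2 lands with bottom-row=6; cleared 0 line(s) (total 0); column heights now [7 8 9 8], max=9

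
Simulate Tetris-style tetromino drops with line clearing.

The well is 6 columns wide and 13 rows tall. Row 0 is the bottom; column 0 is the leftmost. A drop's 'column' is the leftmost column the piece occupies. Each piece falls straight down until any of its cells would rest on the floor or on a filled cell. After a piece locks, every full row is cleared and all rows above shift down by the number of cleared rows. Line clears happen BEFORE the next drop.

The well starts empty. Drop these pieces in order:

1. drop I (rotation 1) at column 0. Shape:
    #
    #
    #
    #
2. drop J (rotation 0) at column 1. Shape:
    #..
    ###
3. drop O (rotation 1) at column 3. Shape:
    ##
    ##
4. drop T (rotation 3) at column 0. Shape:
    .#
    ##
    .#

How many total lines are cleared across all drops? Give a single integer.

Drop 1: I rot1 at col 0 lands with bottom-row=0; cleared 0 line(s) (total 0); column heights now [4 0 0 0 0 0], max=4
Drop 2: J rot0 at col 1 lands with bottom-row=0; cleared 0 line(s) (total 0); column heights now [4 2 1 1 0 0], max=4
Drop 3: O rot1 at col 3 lands with bottom-row=1; cleared 0 line(s) (total 0); column heights now [4 2 1 3 3 0], max=4
Drop 4: T rot3 at col 0 lands with bottom-row=3; cleared 0 line(s) (total 0); column heights now [5 6 1 3 3 0], max=6

Answer: 0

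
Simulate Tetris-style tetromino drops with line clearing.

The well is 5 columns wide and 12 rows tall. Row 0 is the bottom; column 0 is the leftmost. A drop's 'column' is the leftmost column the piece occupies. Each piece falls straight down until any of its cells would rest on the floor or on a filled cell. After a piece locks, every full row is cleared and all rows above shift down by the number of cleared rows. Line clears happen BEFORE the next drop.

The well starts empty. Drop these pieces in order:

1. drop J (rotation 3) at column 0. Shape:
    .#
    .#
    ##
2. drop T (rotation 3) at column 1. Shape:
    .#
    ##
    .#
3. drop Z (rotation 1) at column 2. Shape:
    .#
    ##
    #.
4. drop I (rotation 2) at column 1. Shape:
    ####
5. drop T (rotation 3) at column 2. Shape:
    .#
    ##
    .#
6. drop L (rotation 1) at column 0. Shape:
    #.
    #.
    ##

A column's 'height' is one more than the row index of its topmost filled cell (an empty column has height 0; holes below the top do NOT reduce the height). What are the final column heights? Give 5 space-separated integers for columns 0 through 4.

Drop 1: J rot3 at col 0 lands with bottom-row=0; cleared 0 line(s) (total 0); column heights now [1 3 0 0 0], max=3
Drop 2: T rot3 at col 1 lands with bottom-row=2; cleared 0 line(s) (total 0); column heights now [1 4 5 0 0], max=5
Drop 3: Z rot1 at col 2 lands with bottom-row=5; cleared 0 line(s) (total 0); column heights now [1 4 7 8 0], max=8
Drop 4: I rot2 at col 1 lands with bottom-row=8; cleared 0 line(s) (total 0); column heights now [1 9 9 9 9], max=9
Drop 5: T rot3 at col 2 lands with bottom-row=9; cleared 0 line(s) (total 0); column heights now [1 9 11 12 9], max=12
Drop 6: L rot1 at col 0 lands with bottom-row=9; cleared 0 line(s) (total 0); column heights now [12 10 11 12 9], max=12

Answer: 12 10 11 12 9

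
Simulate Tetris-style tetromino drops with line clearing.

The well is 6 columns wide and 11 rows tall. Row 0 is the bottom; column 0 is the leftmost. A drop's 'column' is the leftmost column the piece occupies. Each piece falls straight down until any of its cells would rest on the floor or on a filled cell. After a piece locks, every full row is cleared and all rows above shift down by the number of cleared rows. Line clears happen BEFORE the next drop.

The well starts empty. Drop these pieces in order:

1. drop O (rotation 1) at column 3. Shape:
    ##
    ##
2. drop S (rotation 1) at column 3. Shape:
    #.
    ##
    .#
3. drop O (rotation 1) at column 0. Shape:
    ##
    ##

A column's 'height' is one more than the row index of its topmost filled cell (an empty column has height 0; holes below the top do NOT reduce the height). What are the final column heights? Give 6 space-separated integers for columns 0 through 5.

Drop 1: O rot1 at col 3 lands with bottom-row=0; cleared 0 line(s) (total 0); column heights now [0 0 0 2 2 0], max=2
Drop 2: S rot1 at col 3 lands with bottom-row=2; cleared 0 line(s) (total 0); column heights now [0 0 0 5 4 0], max=5
Drop 3: O rot1 at col 0 lands with bottom-row=0; cleared 0 line(s) (total 0); column heights now [2 2 0 5 4 0], max=5

Answer: 2 2 0 5 4 0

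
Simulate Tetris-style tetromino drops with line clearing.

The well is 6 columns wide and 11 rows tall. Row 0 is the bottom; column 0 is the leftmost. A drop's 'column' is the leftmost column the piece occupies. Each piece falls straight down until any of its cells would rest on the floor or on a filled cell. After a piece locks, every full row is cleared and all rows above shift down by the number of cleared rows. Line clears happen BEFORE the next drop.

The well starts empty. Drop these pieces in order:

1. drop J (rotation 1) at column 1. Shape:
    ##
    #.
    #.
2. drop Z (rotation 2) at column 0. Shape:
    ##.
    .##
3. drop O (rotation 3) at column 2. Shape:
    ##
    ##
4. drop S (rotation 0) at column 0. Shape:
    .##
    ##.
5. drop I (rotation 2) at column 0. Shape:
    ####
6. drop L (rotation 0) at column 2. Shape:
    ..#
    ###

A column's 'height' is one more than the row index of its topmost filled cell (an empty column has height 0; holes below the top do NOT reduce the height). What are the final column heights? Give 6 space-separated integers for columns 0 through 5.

Answer: 8 8 9 9 10 0

Derivation:
Drop 1: J rot1 at col 1 lands with bottom-row=0; cleared 0 line(s) (total 0); column heights now [0 3 3 0 0 0], max=3
Drop 2: Z rot2 at col 0 lands with bottom-row=3; cleared 0 line(s) (total 0); column heights now [5 5 4 0 0 0], max=5
Drop 3: O rot3 at col 2 lands with bottom-row=4; cleared 0 line(s) (total 0); column heights now [5 5 6 6 0 0], max=6
Drop 4: S rot0 at col 0 lands with bottom-row=5; cleared 0 line(s) (total 0); column heights now [6 7 7 6 0 0], max=7
Drop 5: I rot2 at col 0 lands with bottom-row=7; cleared 0 line(s) (total 0); column heights now [8 8 8 8 0 0], max=8
Drop 6: L rot0 at col 2 lands with bottom-row=8; cleared 0 line(s) (total 0); column heights now [8 8 9 9 10 0], max=10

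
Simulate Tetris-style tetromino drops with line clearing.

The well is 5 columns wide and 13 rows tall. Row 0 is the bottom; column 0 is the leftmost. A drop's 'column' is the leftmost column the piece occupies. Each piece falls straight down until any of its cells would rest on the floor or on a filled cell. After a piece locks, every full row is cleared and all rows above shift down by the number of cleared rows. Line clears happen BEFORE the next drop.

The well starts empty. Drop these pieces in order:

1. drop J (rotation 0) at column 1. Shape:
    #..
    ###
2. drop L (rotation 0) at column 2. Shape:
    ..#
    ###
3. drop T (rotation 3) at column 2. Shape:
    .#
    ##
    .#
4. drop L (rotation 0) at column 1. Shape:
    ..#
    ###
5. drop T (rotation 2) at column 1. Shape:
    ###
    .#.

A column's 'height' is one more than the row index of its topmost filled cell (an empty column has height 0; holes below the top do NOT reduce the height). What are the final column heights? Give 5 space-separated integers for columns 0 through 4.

Drop 1: J rot0 at col 1 lands with bottom-row=0; cleared 0 line(s) (total 0); column heights now [0 2 1 1 0], max=2
Drop 2: L rot0 at col 2 lands with bottom-row=1; cleared 0 line(s) (total 0); column heights now [0 2 2 2 3], max=3
Drop 3: T rot3 at col 2 lands with bottom-row=2; cleared 0 line(s) (total 0); column heights now [0 2 4 5 3], max=5
Drop 4: L rot0 at col 1 lands with bottom-row=5; cleared 0 line(s) (total 0); column heights now [0 6 6 7 3], max=7
Drop 5: T rot2 at col 1 lands with bottom-row=6; cleared 0 line(s) (total 0); column heights now [0 8 8 8 3], max=8

Answer: 0 8 8 8 3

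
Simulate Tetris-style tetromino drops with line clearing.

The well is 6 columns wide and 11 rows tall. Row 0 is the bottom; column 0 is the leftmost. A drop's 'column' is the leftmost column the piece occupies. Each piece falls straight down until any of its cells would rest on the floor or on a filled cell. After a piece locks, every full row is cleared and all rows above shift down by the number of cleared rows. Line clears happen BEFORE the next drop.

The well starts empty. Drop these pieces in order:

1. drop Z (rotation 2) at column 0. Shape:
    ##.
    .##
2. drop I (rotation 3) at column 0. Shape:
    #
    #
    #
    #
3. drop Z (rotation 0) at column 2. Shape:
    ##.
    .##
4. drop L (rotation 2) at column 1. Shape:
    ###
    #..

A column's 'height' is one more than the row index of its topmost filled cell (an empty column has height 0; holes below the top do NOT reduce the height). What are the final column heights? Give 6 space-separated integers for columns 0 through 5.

Drop 1: Z rot2 at col 0 lands with bottom-row=0; cleared 0 line(s) (total 0); column heights now [2 2 1 0 0 0], max=2
Drop 2: I rot3 at col 0 lands with bottom-row=2; cleared 0 line(s) (total 0); column heights now [6 2 1 0 0 0], max=6
Drop 3: Z rot0 at col 2 lands with bottom-row=0; cleared 0 line(s) (total 0); column heights now [6 2 2 2 1 0], max=6
Drop 4: L rot2 at col 1 lands with bottom-row=2; cleared 0 line(s) (total 0); column heights now [6 4 4 4 1 0], max=6

Answer: 6 4 4 4 1 0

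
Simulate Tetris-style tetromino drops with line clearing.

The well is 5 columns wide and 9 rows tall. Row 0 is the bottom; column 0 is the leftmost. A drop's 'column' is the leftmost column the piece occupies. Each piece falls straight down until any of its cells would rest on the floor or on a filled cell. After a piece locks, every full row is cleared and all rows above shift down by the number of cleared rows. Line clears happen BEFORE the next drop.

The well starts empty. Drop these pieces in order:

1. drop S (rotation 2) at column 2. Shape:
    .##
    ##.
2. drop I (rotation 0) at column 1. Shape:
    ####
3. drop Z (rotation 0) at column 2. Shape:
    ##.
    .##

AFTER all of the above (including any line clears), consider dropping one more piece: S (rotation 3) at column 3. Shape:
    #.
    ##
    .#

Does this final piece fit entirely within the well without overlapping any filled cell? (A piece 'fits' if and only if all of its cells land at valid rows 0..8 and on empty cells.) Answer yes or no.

Answer: yes

Derivation:
Drop 1: S rot2 at col 2 lands with bottom-row=0; cleared 0 line(s) (total 0); column heights now [0 0 1 2 2], max=2
Drop 2: I rot0 at col 1 lands with bottom-row=2; cleared 0 line(s) (total 0); column heights now [0 3 3 3 3], max=3
Drop 3: Z rot0 at col 2 lands with bottom-row=3; cleared 0 line(s) (total 0); column heights now [0 3 5 5 4], max=5
Test piece S rot3 at col 3 (width 2): heights before test = [0 3 5 5 4]; fits = True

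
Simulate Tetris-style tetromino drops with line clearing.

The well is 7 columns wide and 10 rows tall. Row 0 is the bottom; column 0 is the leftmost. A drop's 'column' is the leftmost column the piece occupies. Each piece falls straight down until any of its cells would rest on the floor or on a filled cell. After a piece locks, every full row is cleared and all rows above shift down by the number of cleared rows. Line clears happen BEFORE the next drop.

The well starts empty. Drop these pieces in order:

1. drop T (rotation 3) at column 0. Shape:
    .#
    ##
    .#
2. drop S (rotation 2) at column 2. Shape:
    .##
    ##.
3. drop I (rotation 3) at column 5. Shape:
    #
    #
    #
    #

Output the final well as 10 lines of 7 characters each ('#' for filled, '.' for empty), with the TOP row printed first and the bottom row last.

Drop 1: T rot3 at col 0 lands with bottom-row=0; cleared 0 line(s) (total 0); column heights now [2 3 0 0 0 0 0], max=3
Drop 2: S rot2 at col 2 lands with bottom-row=0; cleared 0 line(s) (total 0); column heights now [2 3 1 2 2 0 0], max=3
Drop 3: I rot3 at col 5 lands with bottom-row=0; cleared 0 line(s) (total 0); column heights now [2 3 1 2 2 4 0], max=4

Answer: .......
.......
.......
.......
.......
.......
.....#.
.#...#.
##.###.
.###.#.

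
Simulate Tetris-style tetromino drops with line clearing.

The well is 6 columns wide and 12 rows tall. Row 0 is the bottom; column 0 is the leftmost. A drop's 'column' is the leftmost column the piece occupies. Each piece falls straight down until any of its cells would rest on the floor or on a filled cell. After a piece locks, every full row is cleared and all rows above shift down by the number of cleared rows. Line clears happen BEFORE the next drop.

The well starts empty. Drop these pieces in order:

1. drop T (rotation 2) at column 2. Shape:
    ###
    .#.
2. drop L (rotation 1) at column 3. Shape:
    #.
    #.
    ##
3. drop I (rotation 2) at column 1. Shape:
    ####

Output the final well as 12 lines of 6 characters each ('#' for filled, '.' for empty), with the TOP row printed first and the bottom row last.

Drop 1: T rot2 at col 2 lands with bottom-row=0; cleared 0 line(s) (total 0); column heights now [0 0 2 2 2 0], max=2
Drop 2: L rot1 at col 3 lands with bottom-row=2; cleared 0 line(s) (total 0); column heights now [0 0 2 5 3 0], max=5
Drop 3: I rot2 at col 1 lands with bottom-row=5; cleared 0 line(s) (total 0); column heights now [0 6 6 6 6 0], max=6

Answer: ......
......
......
......
......
......
.####.
...#..
...#..
...##.
..###.
...#..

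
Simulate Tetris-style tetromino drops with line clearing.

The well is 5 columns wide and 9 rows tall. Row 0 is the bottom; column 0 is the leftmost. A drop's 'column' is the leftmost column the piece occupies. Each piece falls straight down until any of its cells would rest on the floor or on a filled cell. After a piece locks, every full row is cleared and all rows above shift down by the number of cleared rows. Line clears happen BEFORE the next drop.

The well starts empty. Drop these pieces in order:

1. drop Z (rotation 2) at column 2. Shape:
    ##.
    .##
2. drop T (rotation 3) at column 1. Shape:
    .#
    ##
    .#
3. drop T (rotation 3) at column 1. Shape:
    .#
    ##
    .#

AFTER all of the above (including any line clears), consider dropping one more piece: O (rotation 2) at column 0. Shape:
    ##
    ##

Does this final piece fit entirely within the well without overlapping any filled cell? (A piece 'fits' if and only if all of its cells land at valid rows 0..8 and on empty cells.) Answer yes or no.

Answer: yes

Derivation:
Drop 1: Z rot2 at col 2 lands with bottom-row=0; cleared 0 line(s) (total 0); column heights now [0 0 2 2 1], max=2
Drop 2: T rot3 at col 1 lands with bottom-row=2; cleared 0 line(s) (total 0); column heights now [0 4 5 2 1], max=5
Drop 3: T rot3 at col 1 lands with bottom-row=5; cleared 0 line(s) (total 0); column heights now [0 7 8 2 1], max=8
Test piece O rot2 at col 0 (width 2): heights before test = [0 7 8 2 1]; fits = True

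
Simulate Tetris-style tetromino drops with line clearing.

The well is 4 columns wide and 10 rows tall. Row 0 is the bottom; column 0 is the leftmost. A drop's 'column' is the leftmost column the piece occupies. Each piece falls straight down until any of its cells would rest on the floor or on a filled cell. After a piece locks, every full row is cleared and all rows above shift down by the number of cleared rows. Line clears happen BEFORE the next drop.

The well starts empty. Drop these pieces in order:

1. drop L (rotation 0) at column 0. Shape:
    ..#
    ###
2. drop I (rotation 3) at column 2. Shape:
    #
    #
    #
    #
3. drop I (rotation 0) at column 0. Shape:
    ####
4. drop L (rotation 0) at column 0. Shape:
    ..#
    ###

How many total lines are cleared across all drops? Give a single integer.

Drop 1: L rot0 at col 0 lands with bottom-row=0; cleared 0 line(s) (total 0); column heights now [1 1 2 0], max=2
Drop 2: I rot3 at col 2 lands with bottom-row=2; cleared 0 line(s) (total 0); column heights now [1 1 6 0], max=6
Drop 3: I rot0 at col 0 lands with bottom-row=6; cleared 1 line(s) (total 1); column heights now [1 1 6 0], max=6
Drop 4: L rot0 at col 0 lands with bottom-row=6; cleared 0 line(s) (total 1); column heights now [7 7 8 0], max=8

Answer: 1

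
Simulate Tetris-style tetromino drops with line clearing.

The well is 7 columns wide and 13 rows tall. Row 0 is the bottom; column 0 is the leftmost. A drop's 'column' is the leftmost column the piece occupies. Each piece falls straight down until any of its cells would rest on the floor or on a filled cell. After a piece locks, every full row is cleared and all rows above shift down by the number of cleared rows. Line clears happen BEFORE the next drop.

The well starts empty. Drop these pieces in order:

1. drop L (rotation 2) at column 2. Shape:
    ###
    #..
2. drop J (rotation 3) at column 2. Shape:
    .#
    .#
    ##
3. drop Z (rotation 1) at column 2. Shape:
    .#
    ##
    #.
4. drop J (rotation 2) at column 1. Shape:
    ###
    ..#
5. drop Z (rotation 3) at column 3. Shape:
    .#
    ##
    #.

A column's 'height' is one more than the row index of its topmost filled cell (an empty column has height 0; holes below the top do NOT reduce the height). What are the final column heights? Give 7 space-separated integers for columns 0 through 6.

Answer: 0 9 9 11 12 0 0

Derivation:
Drop 1: L rot2 at col 2 lands with bottom-row=0; cleared 0 line(s) (total 0); column heights now [0 0 2 2 2 0 0], max=2
Drop 2: J rot3 at col 2 lands with bottom-row=2; cleared 0 line(s) (total 0); column heights now [0 0 3 5 2 0 0], max=5
Drop 3: Z rot1 at col 2 lands with bottom-row=4; cleared 0 line(s) (total 0); column heights now [0 0 6 7 2 0 0], max=7
Drop 4: J rot2 at col 1 lands with bottom-row=7; cleared 0 line(s) (total 0); column heights now [0 9 9 9 2 0 0], max=9
Drop 5: Z rot3 at col 3 lands with bottom-row=9; cleared 0 line(s) (total 0); column heights now [0 9 9 11 12 0 0], max=12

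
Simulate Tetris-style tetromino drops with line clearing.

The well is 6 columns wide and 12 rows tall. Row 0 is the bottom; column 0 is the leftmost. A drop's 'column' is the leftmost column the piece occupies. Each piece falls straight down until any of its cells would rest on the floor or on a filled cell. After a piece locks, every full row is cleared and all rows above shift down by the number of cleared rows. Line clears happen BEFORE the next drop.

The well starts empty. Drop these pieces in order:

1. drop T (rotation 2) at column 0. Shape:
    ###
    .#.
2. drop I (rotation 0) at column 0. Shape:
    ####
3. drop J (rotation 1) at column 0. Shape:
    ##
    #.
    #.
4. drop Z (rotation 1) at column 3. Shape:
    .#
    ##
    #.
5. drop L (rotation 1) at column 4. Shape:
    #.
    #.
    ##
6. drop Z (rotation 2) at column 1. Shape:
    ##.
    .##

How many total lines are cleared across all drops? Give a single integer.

Drop 1: T rot2 at col 0 lands with bottom-row=0; cleared 0 line(s) (total 0); column heights now [2 2 2 0 0 0], max=2
Drop 2: I rot0 at col 0 lands with bottom-row=2; cleared 0 line(s) (total 0); column heights now [3 3 3 3 0 0], max=3
Drop 3: J rot1 at col 0 lands with bottom-row=3; cleared 0 line(s) (total 0); column heights now [6 6 3 3 0 0], max=6
Drop 4: Z rot1 at col 3 lands with bottom-row=3; cleared 0 line(s) (total 0); column heights now [6 6 3 5 6 0], max=6
Drop 5: L rot1 at col 4 lands with bottom-row=6; cleared 0 line(s) (total 0); column heights now [6 6 3 5 9 7], max=9
Drop 6: Z rot2 at col 1 lands with bottom-row=5; cleared 0 line(s) (total 0); column heights now [6 7 7 6 9 7], max=9

Answer: 0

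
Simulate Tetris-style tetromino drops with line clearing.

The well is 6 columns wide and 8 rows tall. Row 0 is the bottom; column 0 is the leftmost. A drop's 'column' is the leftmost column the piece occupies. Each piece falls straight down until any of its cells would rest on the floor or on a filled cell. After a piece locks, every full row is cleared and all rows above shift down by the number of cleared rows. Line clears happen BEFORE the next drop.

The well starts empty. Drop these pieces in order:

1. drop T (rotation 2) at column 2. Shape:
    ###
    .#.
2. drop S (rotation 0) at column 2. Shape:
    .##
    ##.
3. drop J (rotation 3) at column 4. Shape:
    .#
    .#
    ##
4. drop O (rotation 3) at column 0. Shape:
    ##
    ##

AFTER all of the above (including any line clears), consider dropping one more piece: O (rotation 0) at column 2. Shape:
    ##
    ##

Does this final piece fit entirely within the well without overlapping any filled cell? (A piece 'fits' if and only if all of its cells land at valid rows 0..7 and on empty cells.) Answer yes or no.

Drop 1: T rot2 at col 2 lands with bottom-row=0; cleared 0 line(s) (total 0); column heights now [0 0 2 2 2 0], max=2
Drop 2: S rot0 at col 2 lands with bottom-row=2; cleared 0 line(s) (total 0); column heights now [0 0 3 4 4 0], max=4
Drop 3: J rot3 at col 4 lands with bottom-row=4; cleared 0 line(s) (total 0); column heights now [0 0 3 4 5 7], max=7
Drop 4: O rot3 at col 0 lands with bottom-row=0; cleared 0 line(s) (total 0); column heights now [2 2 3 4 5 7], max=7
Test piece O rot0 at col 2 (width 2): heights before test = [2 2 3 4 5 7]; fits = True

Answer: yes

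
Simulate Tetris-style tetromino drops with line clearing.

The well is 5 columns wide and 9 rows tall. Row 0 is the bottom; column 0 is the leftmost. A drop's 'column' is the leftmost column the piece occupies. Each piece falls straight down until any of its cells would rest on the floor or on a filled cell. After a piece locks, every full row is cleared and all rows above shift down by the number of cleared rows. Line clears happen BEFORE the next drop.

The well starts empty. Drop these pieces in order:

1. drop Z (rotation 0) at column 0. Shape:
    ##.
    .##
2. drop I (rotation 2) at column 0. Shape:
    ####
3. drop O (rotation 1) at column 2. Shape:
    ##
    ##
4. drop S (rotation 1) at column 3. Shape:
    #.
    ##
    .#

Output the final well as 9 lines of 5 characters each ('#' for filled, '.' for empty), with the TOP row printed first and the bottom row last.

Answer: .....
.....
...#.
...##
..###
..##.
####.
##...
.##..

Derivation:
Drop 1: Z rot0 at col 0 lands with bottom-row=0; cleared 0 line(s) (total 0); column heights now [2 2 1 0 0], max=2
Drop 2: I rot2 at col 0 lands with bottom-row=2; cleared 0 line(s) (total 0); column heights now [3 3 3 3 0], max=3
Drop 3: O rot1 at col 2 lands with bottom-row=3; cleared 0 line(s) (total 0); column heights now [3 3 5 5 0], max=5
Drop 4: S rot1 at col 3 lands with bottom-row=4; cleared 0 line(s) (total 0); column heights now [3 3 5 7 6], max=7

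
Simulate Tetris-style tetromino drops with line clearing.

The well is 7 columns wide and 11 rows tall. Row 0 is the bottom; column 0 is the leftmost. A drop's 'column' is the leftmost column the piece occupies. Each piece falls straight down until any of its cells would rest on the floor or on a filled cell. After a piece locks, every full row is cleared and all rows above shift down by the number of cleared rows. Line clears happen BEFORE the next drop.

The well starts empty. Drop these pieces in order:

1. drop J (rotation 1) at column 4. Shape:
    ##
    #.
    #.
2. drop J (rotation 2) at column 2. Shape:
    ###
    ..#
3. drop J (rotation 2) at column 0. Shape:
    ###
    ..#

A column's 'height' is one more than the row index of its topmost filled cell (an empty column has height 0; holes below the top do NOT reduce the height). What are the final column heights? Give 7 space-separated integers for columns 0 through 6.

Drop 1: J rot1 at col 4 lands with bottom-row=0; cleared 0 line(s) (total 0); column heights now [0 0 0 0 3 3 0], max=3
Drop 2: J rot2 at col 2 lands with bottom-row=3; cleared 0 line(s) (total 0); column heights now [0 0 5 5 5 3 0], max=5
Drop 3: J rot2 at col 0 lands with bottom-row=5; cleared 0 line(s) (total 0); column heights now [7 7 7 5 5 3 0], max=7

Answer: 7 7 7 5 5 3 0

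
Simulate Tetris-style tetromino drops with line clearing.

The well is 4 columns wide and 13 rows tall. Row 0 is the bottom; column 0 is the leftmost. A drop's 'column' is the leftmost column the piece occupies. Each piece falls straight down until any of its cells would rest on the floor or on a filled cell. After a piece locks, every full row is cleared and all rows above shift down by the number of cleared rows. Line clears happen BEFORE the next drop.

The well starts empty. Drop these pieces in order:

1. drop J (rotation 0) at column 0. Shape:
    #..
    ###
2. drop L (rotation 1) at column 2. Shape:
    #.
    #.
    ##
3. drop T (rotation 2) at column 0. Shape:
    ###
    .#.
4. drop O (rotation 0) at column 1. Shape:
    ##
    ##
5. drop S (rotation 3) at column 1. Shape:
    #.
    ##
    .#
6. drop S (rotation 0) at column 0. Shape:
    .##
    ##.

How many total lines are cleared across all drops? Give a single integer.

Answer: 0

Derivation:
Drop 1: J rot0 at col 0 lands with bottom-row=0; cleared 0 line(s) (total 0); column heights now [2 1 1 0], max=2
Drop 2: L rot1 at col 2 lands with bottom-row=1; cleared 0 line(s) (total 0); column heights now [2 1 4 2], max=4
Drop 3: T rot2 at col 0 lands with bottom-row=3; cleared 0 line(s) (total 0); column heights now [5 5 5 2], max=5
Drop 4: O rot0 at col 1 lands with bottom-row=5; cleared 0 line(s) (total 0); column heights now [5 7 7 2], max=7
Drop 5: S rot3 at col 1 lands with bottom-row=7; cleared 0 line(s) (total 0); column heights now [5 10 9 2], max=10
Drop 6: S rot0 at col 0 lands with bottom-row=10; cleared 0 line(s) (total 0); column heights now [11 12 12 2], max=12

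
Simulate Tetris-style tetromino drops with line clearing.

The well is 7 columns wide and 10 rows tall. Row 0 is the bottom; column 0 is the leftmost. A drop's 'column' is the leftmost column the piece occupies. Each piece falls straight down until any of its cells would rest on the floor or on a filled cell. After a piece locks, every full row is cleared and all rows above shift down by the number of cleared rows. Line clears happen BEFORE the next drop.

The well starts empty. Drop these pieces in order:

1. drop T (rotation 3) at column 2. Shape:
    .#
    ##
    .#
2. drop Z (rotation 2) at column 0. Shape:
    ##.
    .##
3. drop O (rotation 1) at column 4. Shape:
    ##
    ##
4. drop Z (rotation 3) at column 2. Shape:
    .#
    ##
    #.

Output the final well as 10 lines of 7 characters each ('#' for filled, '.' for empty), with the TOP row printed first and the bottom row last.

Answer: .......
.......
.......
.......
...#...
..##...
###....
.###...
..####.
...###.

Derivation:
Drop 1: T rot3 at col 2 lands with bottom-row=0; cleared 0 line(s) (total 0); column heights now [0 0 2 3 0 0 0], max=3
Drop 2: Z rot2 at col 0 lands with bottom-row=2; cleared 0 line(s) (total 0); column heights now [4 4 3 3 0 0 0], max=4
Drop 3: O rot1 at col 4 lands with bottom-row=0; cleared 0 line(s) (total 0); column heights now [4 4 3 3 2 2 0], max=4
Drop 4: Z rot3 at col 2 lands with bottom-row=3; cleared 0 line(s) (total 0); column heights now [4 4 5 6 2 2 0], max=6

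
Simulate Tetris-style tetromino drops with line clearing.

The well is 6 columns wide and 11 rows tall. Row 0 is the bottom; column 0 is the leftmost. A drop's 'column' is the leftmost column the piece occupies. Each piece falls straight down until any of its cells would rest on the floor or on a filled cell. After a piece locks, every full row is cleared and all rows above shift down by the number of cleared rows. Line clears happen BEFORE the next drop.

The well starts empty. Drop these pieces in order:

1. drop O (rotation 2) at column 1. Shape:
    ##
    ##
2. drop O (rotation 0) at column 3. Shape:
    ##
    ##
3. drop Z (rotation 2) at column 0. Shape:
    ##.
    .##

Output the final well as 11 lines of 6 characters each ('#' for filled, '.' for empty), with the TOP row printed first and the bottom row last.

Drop 1: O rot2 at col 1 lands with bottom-row=0; cleared 0 line(s) (total 0); column heights now [0 2 2 0 0 0], max=2
Drop 2: O rot0 at col 3 lands with bottom-row=0; cleared 0 line(s) (total 0); column heights now [0 2 2 2 2 0], max=2
Drop 3: Z rot2 at col 0 lands with bottom-row=2; cleared 0 line(s) (total 0); column heights now [4 4 3 2 2 0], max=4

Answer: ......
......
......
......
......
......
......
##....
.##...
.####.
.####.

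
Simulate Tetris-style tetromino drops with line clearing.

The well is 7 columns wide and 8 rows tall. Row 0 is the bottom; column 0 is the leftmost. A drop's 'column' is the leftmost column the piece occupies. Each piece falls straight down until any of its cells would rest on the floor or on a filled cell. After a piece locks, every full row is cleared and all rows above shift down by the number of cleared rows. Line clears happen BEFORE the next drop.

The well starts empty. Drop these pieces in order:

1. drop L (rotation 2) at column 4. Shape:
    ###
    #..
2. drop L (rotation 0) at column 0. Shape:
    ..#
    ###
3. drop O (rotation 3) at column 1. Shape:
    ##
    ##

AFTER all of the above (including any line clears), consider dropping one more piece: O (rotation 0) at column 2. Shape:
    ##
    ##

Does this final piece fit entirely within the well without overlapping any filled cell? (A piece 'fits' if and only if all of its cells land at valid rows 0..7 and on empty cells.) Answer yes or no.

Answer: yes

Derivation:
Drop 1: L rot2 at col 4 lands with bottom-row=0; cleared 0 line(s) (total 0); column heights now [0 0 0 0 2 2 2], max=2
Drop 2: L rot0 at col 0 lands with bottom-row=0; cleared 0 line(s) (total 0); column heights now [1 1 2 0 2 2 2], max=2
Drop 3: O rot3 at col 1 lands with bottom-row=2; cleared 0 line(s) (total 0); column heights now [1 4 4 0 2 2 2], max=4
Test piece O rot0 at col 2 (width 2): heights before test = [1 4 4 0 2 2 2]; fits = True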